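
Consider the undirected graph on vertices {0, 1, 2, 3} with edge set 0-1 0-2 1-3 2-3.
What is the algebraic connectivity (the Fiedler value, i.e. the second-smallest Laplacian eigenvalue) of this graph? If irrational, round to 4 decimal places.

Reading degrees in the order [0, 1, 2, 3] gives [2, 2, 2, 2]; set D = diag(2, 2, 2, 2) and form L = D - A. The sorted Laplacian eigenvalues are [0, 2, 2, 4]; the algebraic connectivity is the second entry, 2. The eigenvalues sum to 8, which equals trace(L) = 2|E|.

2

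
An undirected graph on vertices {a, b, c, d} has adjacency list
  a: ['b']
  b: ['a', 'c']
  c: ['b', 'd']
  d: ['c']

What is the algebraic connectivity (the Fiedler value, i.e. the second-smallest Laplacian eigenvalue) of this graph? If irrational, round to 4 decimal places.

Reading degrees in the order [a, b, c, d] gives [1, 2, 2, 1]; set D = diag(1, 2, 2, 1) and form L = D - A. Computing the eigenvalues of L and sorting gives [0, 0.5858, 2, 3.4142]. The Fiedler value lambda_2 = 0.5858 is strictly positive, so the graph is connected. The eigenvalues sum to 6, which equals trace(L) = 2|E|.

0.5858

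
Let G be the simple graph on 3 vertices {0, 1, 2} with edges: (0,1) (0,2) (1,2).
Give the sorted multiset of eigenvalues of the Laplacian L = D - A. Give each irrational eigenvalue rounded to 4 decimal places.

[0, 3, 3]

With the vertex order [0, 1, 2], the degrees are [2, 2, 2], giving D = diag(2, 2, 2) and L = D - A. Since every row of L sums to 0, the all-ones vector is in the kernel and 0 is an eigenvalue. The single zero eigenvalue shows the graph is connected. The largest eigenvalue, 3, is at most the vertex count 3. There is one zero in the spectrum, matching the 1 component.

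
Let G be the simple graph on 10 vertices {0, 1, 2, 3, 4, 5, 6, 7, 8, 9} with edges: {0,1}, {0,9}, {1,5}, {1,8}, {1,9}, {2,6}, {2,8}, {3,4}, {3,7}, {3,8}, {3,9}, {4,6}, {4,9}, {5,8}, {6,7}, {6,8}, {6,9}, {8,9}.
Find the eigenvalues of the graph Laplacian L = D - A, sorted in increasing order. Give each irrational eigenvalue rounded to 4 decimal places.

Reading degrees in the order [0, 1, 2, 3, 4, 5, 6, 7, 8, 9] gives [2, 4, 2, 4, 3, 2, 5, 2, 6, 6]; set D = diag(2, 4, 2, 4, 3, 2, 5, 2, 6, 6) and form L = D - A. Diagonalising L (or applying a numerical eigensolver to the 10x10 matrix) gives the spectrum above. The single zero eigenvalue shows the graph is connected. The eigenvalues sum to 36, which equals trace(L) = 2|E|.

[0, 1.1398, 1.6287, 1.8889, 2.4042, 4.2010, 4.5671, 5.4136, 7.3171, 7.4395]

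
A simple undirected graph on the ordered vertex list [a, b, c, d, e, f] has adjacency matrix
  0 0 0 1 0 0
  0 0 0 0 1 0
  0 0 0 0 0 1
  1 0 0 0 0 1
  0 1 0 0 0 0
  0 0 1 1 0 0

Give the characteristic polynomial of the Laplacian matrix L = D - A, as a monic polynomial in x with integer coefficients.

Reading degrees in the order [a, b, c, d, e, f] gives [1, 1, 1, 2, 1, 2]; set D = diag(1, 1, 1, 2, 1, 2) and form L = D - A. L has integer entries, so p(x) = det(xI - L) has integer coefficients. Expanding the determinant yields x^6 - 8x^5 + 22x^4 - 24x^3 + 8x^2. Since p(0) = det(-L) = 0, x divides p(x).

x^6 - 8x^5 + 22x^4 - 24x^3 + 8x^2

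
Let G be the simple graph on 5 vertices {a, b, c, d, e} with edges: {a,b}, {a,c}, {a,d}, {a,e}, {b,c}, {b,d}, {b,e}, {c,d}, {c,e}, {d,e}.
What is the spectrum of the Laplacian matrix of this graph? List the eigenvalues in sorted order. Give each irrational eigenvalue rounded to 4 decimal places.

Each diagonal entry of L is the vertex degree and each off-diagonal entry is -1 where an edge is present, 0 otherwise; in the order [a, b, c, d, e] the diagonal is [4, 4, 4, 4, 4]. The multiplicity of 0 as a Laplacian eigenvalue equals the number of connected components. The single zero eigenvalue shows the graph is connected. The largest eigenvalue, 5, is at most the vertex count 5.

[0, 5, 5, 5, 5]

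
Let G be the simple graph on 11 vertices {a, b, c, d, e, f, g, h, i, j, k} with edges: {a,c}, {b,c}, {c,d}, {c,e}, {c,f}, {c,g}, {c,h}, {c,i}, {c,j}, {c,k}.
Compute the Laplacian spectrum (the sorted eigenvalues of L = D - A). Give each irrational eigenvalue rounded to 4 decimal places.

[0, 1, 1, 1, 1, 1, 1, 1, 1, 1, 11]

Each diagonal entry of L is the vertex degree and each off-diagonal entry is -1 where an edge is present, 0 otherwise; in the order [a, b, c, d, e, f, g, h, i, j, k] the diagonal is [1, 1, 10, 1, 1, 1, 1, 1, 1, 1, 1]. Since every row of L sums to 0, the all-ones vector is in the kernel and 0 is an eigenvalue. The single zero eigenvalue shows the graph is connected.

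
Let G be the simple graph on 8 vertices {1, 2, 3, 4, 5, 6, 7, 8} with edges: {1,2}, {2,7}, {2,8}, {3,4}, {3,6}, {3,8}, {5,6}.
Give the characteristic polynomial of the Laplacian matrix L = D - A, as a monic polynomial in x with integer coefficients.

x^8 - 14x^7 + 76x^6 - 204x^5 + 288x^4 - 210x^3 + 71x^2 - 8x

Each diagonal entry of L is the vertex degree and each off-diagonal entry is -1 where an edge is present, 0 otherwise; in the order [1, 2, 3, 4, 5, 6, 7, 8] the diagonal is [1, 3, 3, 1, 1, 2, 1, 2]. Computing det(xI - L) by cofactor expansion (or equivalently via sum-over-permutations) gives x^8 - 14x^7 + 76x^6 - 204x^5 + 288x^4 - 210x^3 + 71x^2 - 8x. Since p(0) = det(-L) = 0, x divides p(x). The eigenvalues sum to 14, which equals trace(L) = 2|E|. The largest eigenvalue, 4.4763, is at most the vertex count 8.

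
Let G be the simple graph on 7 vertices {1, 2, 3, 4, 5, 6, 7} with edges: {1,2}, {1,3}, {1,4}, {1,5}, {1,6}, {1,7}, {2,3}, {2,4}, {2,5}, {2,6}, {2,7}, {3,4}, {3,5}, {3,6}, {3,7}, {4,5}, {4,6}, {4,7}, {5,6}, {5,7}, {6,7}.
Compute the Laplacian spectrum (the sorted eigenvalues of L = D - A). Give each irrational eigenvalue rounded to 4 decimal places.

Reading degrees in the order [1, 2, 3, 4, 5, 6, 7] gives [6, 6, 6, 6, 6, 6, 6]; set D = diag(6, 6, 6, 6, 6, 6, 6) and form L = D - A. Diagonalising L (or applying a numerical eigensolver to the 7x7 matrix) gives the spectrum above. The eigenvalues sum to 42, which equals trace(L) = 2|E|.

[0, 7, 7, 7, 7, 7, 7]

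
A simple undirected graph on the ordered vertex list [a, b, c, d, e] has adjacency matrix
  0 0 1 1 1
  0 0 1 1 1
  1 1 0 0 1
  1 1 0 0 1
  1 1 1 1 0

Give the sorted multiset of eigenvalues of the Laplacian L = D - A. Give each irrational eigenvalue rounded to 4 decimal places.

Reading degrees in the order [a, b, c, d, e] gives [3, 3, 3, 3, 4]; set D = diag(3, 3, 3, 3, 4) and form L = D - A. The multiplicity of 0 as a Laplacian eigenvalue equals the number of connected components. The largest eigenvalue, 5, is at most the vertex count 5.

[0, 3, 3, 5, 5]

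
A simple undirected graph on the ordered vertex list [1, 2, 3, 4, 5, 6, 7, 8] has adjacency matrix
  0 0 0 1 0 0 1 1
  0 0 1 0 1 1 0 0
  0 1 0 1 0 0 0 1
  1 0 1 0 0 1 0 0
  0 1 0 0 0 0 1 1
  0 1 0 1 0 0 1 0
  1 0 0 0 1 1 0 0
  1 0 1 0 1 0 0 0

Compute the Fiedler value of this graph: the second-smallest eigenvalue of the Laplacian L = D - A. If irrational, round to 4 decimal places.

With the vertex order [1, 2, 3, 4, 5, 6, 7, 8], the degrees are [3, 3, 3, 3, 3, 3, 3, 3], giving D = diag(3, 3, 3, 3, 3, 3, 3, 3) and L = D - A. The smallest Laplacian eigenvalue is always 0. The next one, lambda_2 = 2, measures how hard the graph is to disconnect: larger values mean better connectivity. The eigenvalues sum to 24, which equals trace(L) = 2|E|.

2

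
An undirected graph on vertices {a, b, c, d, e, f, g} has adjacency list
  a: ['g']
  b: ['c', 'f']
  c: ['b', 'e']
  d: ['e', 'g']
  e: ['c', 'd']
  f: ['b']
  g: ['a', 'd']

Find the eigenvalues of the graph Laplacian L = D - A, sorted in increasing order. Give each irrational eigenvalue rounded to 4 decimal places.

With the vertex order [a, b, c, d, e, f, g], the degrees are [1, 2, 2, 2, 2, 1, 2], giving D = diag(1, 2, 2, 2, 2, 1, 2) and L = D - A. Since every row of L sums to 0, the all-ones vector is in the kernel and 0 is an eigenvalue. The largest eigenvalue, 3.8019, is at most the vertex count 7. By the matrix-tree theorem the graph has (1/7) * product of the nonzero eigenvalues = 1 spanning tree.

[0, 0.1981, 0.7530, 1.5550, 2.4450, 3.2470, 3.8019]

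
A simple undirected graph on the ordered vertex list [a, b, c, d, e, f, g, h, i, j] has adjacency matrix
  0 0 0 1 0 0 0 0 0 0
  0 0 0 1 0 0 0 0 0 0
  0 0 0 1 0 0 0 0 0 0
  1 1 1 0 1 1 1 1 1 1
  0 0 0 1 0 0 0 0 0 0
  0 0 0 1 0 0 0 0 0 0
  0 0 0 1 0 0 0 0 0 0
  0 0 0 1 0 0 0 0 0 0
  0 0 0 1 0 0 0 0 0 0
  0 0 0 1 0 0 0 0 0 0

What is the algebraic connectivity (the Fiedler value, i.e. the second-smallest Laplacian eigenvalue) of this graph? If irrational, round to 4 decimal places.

1

Reading degrees in the order [a, b, c, d, e, f, g, h, i, j] gives [1, 1, 1, 9, 1, 1, 1, 1, 1, 1]; set D = diag(1, 1, 1, 9, 1, 1, 1, 1, 1, 1) and form L = D - A. The sorted Laplacian eigenvalues are [0, 1, 1, 1, 1, 1, 1, 1, 1, 10]; the algebraic connectivity is the second entry, 1. The eigenvalues sum to 18, which equals trace(L) = 2|E|.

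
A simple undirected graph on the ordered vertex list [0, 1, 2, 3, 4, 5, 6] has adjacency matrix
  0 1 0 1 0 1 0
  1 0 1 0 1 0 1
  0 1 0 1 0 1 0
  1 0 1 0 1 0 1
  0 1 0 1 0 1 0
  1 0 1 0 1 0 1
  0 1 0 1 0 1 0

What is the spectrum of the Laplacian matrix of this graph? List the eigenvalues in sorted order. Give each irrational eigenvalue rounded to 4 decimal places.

Reading degrees in the order [0, 1, 2, 3, 4, 5, 6] gives [3, 4, 3, 4, 3, 4, 3]; set D = diag(3, 4, 3, 4, 3, 4, 3) and form L = D - A. The multiplicity of 0 as a Laplacian eigenvalue equals the number of connected components. By the matrix-tree theorem the graph has (1/7) * product of the nonzero eigenvalues = 432 spanning trees.

[0, 3, 3, 3, 4, 4, 7]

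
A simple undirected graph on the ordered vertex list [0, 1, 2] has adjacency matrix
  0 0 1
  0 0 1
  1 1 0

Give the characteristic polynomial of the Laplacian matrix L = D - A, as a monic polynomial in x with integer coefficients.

x^3 - 4x^2 + 3x

Reading degrees in the order [0, 1, 2] gives [1, 1, 2]; set D = diag(1, 1, 2) and form L = D - A. L has integer entries, so p(x) = det(xI - L) has integer coefficients. Expanding the determinant yields x^3 - 4x^2 + 3x. The coefficient of x^2 equals -trace(L) = -4, matching the sum of degrees. The eigenvalues sum to 4, which equals trace(L) = 2|E|. The largest eigenvalue, 3, is at most the vertex count 3.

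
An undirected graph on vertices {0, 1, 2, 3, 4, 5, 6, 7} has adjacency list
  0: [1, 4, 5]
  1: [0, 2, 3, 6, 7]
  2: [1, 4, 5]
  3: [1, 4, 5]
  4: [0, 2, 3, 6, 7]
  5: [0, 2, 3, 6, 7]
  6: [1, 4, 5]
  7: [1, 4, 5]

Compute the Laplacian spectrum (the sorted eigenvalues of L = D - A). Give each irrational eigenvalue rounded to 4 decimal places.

Each diagonal entry of L is the vertex degree and each off-diagonal entry is -1 where an edge is present, 0 otherwise; in the order [0, 1, 2, 3, 4, 5, 6, 7] the diagonal is [3, 5, 3, 3, 5, 5, 3, 3]. The multiplicity of 0 as a Laplacian eigenvalue equals the number of connected components. By the matrix-tree theorem the graph has (1/8) * product of the nonzero eigenvalues = 2025 spanning trees. The largest eigenvalue, 8, is at most the vertex count 8.

[0, 3, 3, 3, 3, 5, 5, 8]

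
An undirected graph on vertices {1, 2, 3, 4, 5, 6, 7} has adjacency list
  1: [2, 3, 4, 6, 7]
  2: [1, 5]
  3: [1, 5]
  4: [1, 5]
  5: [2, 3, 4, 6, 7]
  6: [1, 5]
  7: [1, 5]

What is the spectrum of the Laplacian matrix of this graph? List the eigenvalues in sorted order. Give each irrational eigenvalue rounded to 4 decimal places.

Reading degrees in the order [1, 2, 3, 4, 5, 6, 7] gives [5, 2, 2, 2, 5, 2, 2]; set D = diag(5, 2, 2, 2, 5, 2, 2) and form L = D - A. Diagonalising L (or applying a numerical eigensolver to the 7x7 matrix) gives the spectrum above. The single zero eigenvalue shows the graph is connected.

[0, 2, 2, 2, 2, 5, 7]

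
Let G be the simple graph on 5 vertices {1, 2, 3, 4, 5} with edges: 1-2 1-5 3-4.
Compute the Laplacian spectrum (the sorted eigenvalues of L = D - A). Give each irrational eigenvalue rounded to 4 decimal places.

[0, 0, 1, 2, 3]

Reading degrees in the order [1, 2, 3, 4, 5] gives [2, 1, 1, 1, 1]; set D = diag(2, 1, 1, 1, 1) and form L = D - A. The multiplicity of 0 as a Laplacian eigenvalue equals the number of connected components. The 2 zero eigenvalues correspond to the 2 connected components.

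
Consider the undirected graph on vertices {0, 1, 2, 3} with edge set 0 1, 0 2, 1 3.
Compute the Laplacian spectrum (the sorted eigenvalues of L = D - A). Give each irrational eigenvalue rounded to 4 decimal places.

[0, 0.5858, 2, 3.4142]

Each diagonal entry of L is the vertex degree and each off-diagonal entry is -1 where an edge is present, 0 otherwise; in the order [0, 1, 2, 3] the diagonal is [2, 2, 1, 1]. L is symmetric positive semidefinite, so every eigenvalue is real and nonnegative. The single zero eigenvalue shows the graph is connected. There is one zero in the spectrum, matching the 1 component.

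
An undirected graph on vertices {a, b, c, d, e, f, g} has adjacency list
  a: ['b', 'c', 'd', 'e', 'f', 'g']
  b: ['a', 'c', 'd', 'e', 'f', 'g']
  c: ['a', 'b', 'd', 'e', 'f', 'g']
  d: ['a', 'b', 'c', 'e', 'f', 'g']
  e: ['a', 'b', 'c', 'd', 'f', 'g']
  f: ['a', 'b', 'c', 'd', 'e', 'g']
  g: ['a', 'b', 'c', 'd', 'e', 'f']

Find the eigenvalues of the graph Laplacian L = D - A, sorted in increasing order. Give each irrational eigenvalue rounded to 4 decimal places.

Reading degrees in the order [a, b, c, d, e, f, g] gives [6, 6, 6, 6, 6, 6, 6]; set D = diag(6, 6, 6, 6, 6, 6, 6) and form L = D - A. Diagonalising L (or applying a numerical eigensolver to the 7x7 matrix) gives the spectrum above. The single zero eigenvalue shows the graph is connected. By the matrix-tree theorem the graph has (1/7) * product of the nonzero eigenvalues = 16807 spanning trees.

[0, 7, 7, 7, 7, 7, 7]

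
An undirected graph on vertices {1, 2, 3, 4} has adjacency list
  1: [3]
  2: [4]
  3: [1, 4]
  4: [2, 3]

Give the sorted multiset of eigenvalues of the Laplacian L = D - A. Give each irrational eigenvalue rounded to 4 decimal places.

With the vertex order [1, 2, 3, 4], the degrees are [1, 1, 2, 2], giving D = diag(1, 1, 2, 2) and L = D - A. Diagonalising L (or applying a numerical eigensolver to the 4x4 matrix) gives the spectrum above. There is one zero in the spectrum, matching the 1 component.

[0, 0.5858, 2, 3.4142]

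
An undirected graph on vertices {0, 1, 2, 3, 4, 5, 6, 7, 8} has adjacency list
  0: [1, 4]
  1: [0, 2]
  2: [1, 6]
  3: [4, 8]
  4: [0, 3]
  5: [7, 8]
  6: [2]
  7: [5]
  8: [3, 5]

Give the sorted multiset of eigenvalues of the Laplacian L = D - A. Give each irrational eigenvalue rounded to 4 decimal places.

[0, 0.1206, 0.4679, 1, 1.6527, 2.3473, 3, 3.5321, 3.8794]

Reading degrees in the order [0, 1, 2, 3, 4, 5, 6, 7, 8] gives [2, 2, 2, 2, 2, 2, 1, 1, 2]; set D = diag(2, 2, 2, 2, 2, 2, 1, 1, 2) and form L = D - A. L is symmetric positive semidefinite, so every eigenvalue is real and nonnegative. The eigenvalues sum to 16, which equals trace(L) = 2|E|.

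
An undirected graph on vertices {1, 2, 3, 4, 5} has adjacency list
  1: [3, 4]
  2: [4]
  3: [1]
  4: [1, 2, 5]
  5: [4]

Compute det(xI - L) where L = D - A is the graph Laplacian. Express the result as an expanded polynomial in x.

Reading degrees in the order [1, 2, 3, 4, 5] gives [2, 1, 1, 3, 1]; set D = diag(2, 1, 1, 3, 1) and form L = D - A. Computing det(xI - L) by cofactor expansion (or equivalently via sum-over-permutations) gives x^5 - 8x^4 + 20x^3 - 18x^2 + 5x. The coefficient of x^4 equals -trace(L) = -8, matching the sum of degrees. The largest eigenvalue, 4.1701, is at most the vertex count 5.

x^5 - 8x^4 + 20x^3 - 18x^2 + 5x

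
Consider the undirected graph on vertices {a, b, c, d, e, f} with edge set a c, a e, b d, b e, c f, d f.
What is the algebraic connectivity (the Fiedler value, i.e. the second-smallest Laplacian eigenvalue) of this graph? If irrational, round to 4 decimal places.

Each diagonal entry of L is the vertex degree and each off-diagonal entry is -1 where an edge is present, 0 otherwise; in the order [a, b, c, d, e, f] the diagonal is [2, 2, 2, 2, 2, 2]. Computing the eigenvalues of L and sorting gives [0, 1, 1, 3, 3, 4]. The Fiedler value lambda_2 = 1 is strictly positive, so the graph is connected. There is one zero in the spectrum, matching the 1 component. The largest eigenvalue, 4, is at most the vertex count 6.

1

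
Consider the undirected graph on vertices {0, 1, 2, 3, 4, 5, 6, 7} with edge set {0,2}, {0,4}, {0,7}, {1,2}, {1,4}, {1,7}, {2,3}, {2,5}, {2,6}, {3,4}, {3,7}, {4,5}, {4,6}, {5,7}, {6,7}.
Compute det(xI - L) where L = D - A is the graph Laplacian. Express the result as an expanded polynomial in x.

Reading degrees in the order [0, 1, 2, 3, 4, 5, 6, 7] gives [3, 3, 5, 3, 5, 3, 3, 5]; set D = diag(3, 3, 5, 3, 5, 3, 3, 5) and form L = D - A. L has integer entries, so p(x) = det(xI - L) has integer coefficients. Expanding the determinant yields x^8 - 30x^7 + 375x^6 - 2540x^5 + 10095x^4 - 23598x^3 + 30105x^2 - 16200x. The constant term is 0 because L is singular (the all-ones vector lies in its kernel).

x^8 - 30x^7 + 375x^6 - 2540x^5 + 10095x^4 - 23598x^3 + 30105x^2 - 16200x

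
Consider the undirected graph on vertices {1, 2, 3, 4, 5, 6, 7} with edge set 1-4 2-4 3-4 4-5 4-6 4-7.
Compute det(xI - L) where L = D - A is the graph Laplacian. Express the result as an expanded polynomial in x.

With the vertex order [1, 2, 3, 4, 5, 6, 7], the degrees are [1, 1, 1, 6, 1, 1, 1], giving D = diag(1, 1, 1, 6, 1, 1, 1) and L = D - A. Computing det(xI - L) by cofactor expansion (or equivalently via sum-over-permutations) gives x^7 - 12x^6 + 45x^5 - 80x^4 + 75x^3 - 36x^2 + 7x. The constant term is 0 because L is singular (the all-ones vector lies in its kernel). There is one zero in the spectrum, matching the 1 component. The eigenvalues sum to 12, which equals trace(L) = 2|E|.

x^7 - 12x^6 + 45x^5 - 80x^4 + 75x^3 - 36x^2 + 7x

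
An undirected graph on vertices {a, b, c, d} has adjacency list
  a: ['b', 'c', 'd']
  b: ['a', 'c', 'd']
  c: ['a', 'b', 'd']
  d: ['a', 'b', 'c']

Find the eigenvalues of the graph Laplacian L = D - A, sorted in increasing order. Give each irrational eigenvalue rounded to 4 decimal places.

[0, 4, 4, 4]

Each diagonal entry of L is the vertex degree and each off-diagonal entry is -1 where an edge is present, 0 otherwise; in the order [a, b, c, d] the diagonal is [3, 3, 3, 3]. L is symmetric positive semidefinite, so every eigenvalue is real and nonnegative. There is one zero in the spectrum, matching the 1 component.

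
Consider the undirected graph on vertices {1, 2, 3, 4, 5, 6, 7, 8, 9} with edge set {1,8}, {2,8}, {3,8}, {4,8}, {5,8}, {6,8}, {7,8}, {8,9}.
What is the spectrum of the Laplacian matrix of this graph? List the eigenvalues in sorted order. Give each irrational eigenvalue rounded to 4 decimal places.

Each diagonal entry of L is the vertex degree and each off-diagonal entry is -1 where an edge is present, 0 otherwise; in the order [1, 2, 3, 4, 5, 6, 7, 8, 9] the diagonal is [1, 1, 1, 1, 1, 1, 1, 8, 1]. L is symmetric positive semidefinite, so every eigenvalue is real and nonnegative. The single zero eigenvalue shows the graph is connected.

[0, 1, 1, 1, 1, 1, 1, 1, 9]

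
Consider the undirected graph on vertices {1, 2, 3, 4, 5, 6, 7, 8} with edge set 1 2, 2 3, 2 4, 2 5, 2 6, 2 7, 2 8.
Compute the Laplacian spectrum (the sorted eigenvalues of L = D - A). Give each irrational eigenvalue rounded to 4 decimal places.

Each diagonal entry of L is the vertex degree and each off-diagonal entry is -1 where an edge is present, 0 otherwise; in the order [1, 2, 3, 4, 5, 6, 7, 8] the diagonal is [1, 7, 1, 1, 1, 1, 1, 1]. The multiplicity of 0 as a Laplacian eigenvalue equals the number of connected components. The eigenvalues sum to 14, which equals trace(L) = 2|E|.

[0, 1, 1, 1, 1, 1, 1, 8]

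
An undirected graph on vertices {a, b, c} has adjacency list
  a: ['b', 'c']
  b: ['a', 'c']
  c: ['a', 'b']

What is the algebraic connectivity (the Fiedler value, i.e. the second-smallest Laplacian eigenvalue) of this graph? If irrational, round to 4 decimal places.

3

Reading degrees in the order [a, b, c] gives [2, 2, 2]; set D = diag(2, 2, 2) and form L = D - A. The sorted Laplacian eigenvalues are [0, 3, 3]; the algebraic connectivity is the second entry, 3. By the matrix-tree theorem the graph has (1/3) * product of the nonzero eigenvalues = 3 spanning trees.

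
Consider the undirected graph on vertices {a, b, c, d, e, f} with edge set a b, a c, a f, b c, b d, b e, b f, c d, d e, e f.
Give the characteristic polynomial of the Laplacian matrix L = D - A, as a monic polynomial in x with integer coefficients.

Each diagonal entry of L is the vertex degree and each off-diagonal entry is -1 where an edge is present, 0 otherwise; in the order [a, b, c, d, e, f] the diagonal is [3, 5, 3, 3, 3, 3]. L has integer entries, so p(x) = det(xI - L) has integer coefficients. Expanding the determinant yields x^6 - 20x^5 + 155x^4 - 580x^3 + 1045x^2 - 726x. Since p(0) = det(-L) = 0, x divides p(x). The largest eigenvalue, 6, is at most the vertex count 6.

x^6 - 20x^5 + 155x^4 - 580x^3 + 1045x^2 - 726x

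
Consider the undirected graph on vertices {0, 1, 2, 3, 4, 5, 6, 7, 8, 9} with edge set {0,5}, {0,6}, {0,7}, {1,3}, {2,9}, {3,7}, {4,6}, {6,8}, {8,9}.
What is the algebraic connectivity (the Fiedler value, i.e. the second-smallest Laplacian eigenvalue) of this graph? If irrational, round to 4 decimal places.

0.1487

Each diagonal entry of L is the vertex degree and each off-diagonal entry is -1 where an edge is present, 0 otherwise; in the order [0, 1, 2, 3, 4, 5, 6, 7, 8, 9] the diagonal is [3, 1, 1, 2, 1, 1, 3, 2, 2, 2]. The sorted Laplacian eigenvalues are [0, 0.1487, 0.3820, 0.6496, 1.3820, 1.4400, 2.6180, 3.0561, 3.6180, 4.7056]; the algebraic connectivity is the second entry, 0.1487. By the matrix-tree theorem the graph has (1/10) * product of the nonzero eigenvalues = 1 spanning tree.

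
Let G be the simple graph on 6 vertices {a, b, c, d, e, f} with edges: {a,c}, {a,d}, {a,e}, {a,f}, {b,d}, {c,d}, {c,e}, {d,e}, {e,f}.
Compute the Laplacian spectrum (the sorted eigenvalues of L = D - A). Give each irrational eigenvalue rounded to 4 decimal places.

[0, 0.8929, 2.2123, 4.5262, 5, 5.3686]

Each diagonal entry of L is the vertex degree and each off-diagonal entry is -1 where an edge is present, 0 otherwise; in the order [a, b, c, d, e, f] the diagonal is [4, 1, 3, 4, 4, 2]. The multiplicity of 0 as a Laplacian eigenvalue equals the number of connected components. The eigenvalues sum to 18, which equals trace(L) = 2|E|. By the matrix-tree theorem the graph has (1/6) * product of the nonzero eigenvalues = 40 spanning trees.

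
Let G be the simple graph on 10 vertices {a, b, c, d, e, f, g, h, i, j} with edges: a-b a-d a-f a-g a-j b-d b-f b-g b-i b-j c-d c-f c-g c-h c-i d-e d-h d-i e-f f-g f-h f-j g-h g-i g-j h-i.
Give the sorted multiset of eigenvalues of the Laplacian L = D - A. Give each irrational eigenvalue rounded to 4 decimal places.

[0, 1.9110, 2.9227, 5.0420, 5.4904, 6, 6.5071, 6.9860, 8.2621, 8.8787]

Each diagonal entry of L is the vertex degree and each off-diagonal entry is -1 where an edge is present, 0 otherwise; in the order [a, b, c, d, e, f, g, h, i, j] the diagonal is [5, 6, 5, 6, 2, 7, 7, 5, 5, 4]. L is symmetric positive semidefinite, so every eigenvalue is real and nonnegative.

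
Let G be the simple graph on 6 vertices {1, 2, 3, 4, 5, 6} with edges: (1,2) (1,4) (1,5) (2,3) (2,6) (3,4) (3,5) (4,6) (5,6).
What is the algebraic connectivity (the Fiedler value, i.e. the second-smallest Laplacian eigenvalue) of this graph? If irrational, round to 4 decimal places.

3

With the vertex order [1, 2, 3, 4, 5, 6], the degrees are [3, 3, 3, 3, 3, 3], giving D = diag(3, 3, 3, 3, 3, 3) and L = D - A. Computing the eigenvalues of L and sorting gives [0, 3, 3, 3, 3, 6]. The Fiedler value lambda_2 = 3 is strictly positive, so the graph is connected.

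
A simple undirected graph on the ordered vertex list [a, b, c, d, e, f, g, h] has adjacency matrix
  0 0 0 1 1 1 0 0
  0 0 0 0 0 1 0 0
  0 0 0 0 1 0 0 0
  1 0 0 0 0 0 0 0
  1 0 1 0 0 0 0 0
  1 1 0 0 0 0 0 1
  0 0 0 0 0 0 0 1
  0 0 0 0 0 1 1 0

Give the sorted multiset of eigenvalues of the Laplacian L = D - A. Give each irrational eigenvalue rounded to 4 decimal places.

[0, 0.2509, 0.5858, 0.7287, 2, 2.3349, 3.4142, 4.6855]

Reading degrees in the order [a, b, c, d, e, f, g, h] gives [3, 1, 1, 1, 2, 3, 1, 2]; set D = diag(3, 1, 1, 1, 2, 3, 1, 2) and form L = D - A. L is symmetric positive semidefinite, so every eigenvalue is real and nonnegative. There is one zero in the spectrum, matching the 1 component. The largest eigenvalue, 4.6855, is at most the vertex count 8.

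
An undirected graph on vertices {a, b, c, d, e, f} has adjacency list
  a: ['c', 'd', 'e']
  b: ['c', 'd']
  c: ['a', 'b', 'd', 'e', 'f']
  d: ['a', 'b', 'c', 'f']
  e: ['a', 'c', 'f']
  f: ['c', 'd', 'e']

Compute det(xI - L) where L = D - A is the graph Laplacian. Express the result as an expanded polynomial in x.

x^6 - 20x^5 + 154x^4 - 568x^3 + 999x^2 - 666x

Reading degrees in the order [a, b, c, d, e, f] gives [3, 2, 5, 4, 3, 3]; set D = diag(3, 2, 5, 4, 3, 3) and form L = D - A. L has integer entries, so p(x) = det(xI - L) has integer coefficients. Expanding the determinant yields x^6 - 20x^5 + 154x^4 - 568x^3 + 999x^2 - 666x. The coefficient of x^5 equals -trace(L) = -20, matching the sum of degrees. The eigenvalues sum to 20, which equals trace(L) = 2|E|.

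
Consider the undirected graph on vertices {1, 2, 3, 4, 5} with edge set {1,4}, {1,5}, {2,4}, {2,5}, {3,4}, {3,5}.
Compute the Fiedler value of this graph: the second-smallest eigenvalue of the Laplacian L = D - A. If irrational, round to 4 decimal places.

2

With the vertex order [1, 2, 3, 4, 5], the degrees are [2, 2, 2, 3, 3], giving D = diag(2, 2, 2, 3, 3) and L = D - A. Computing the eigenvalues of L and sorting gives [0, 2, 2, 3, 5]. The Fiedler value lambda_2 = 2 is strictly positive, so the graph is connected. The eigenvalues sum to 12, which equals trace(L) = 2|E|.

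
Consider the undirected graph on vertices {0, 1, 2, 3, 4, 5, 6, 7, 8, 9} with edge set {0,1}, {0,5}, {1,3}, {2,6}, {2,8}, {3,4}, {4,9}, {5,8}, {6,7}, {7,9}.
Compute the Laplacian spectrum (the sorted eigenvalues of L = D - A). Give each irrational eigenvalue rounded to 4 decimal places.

[0, 0.3820, 0.3820, 1.3820, 1.3820, 2.6180, 2.6180, 3.6180, 3.6180, 4]

Each diagonal entry of L is the vertex degree and each off-diagonal entry is -1 where an edge is present, 0 otherwise; in the order [0, 1, 2, 3, 4, 5, 6, 7, 8, 9] the diagonal is [2, 2, 2, 2, 2, 2, 2, 2, 2, 2]. Since every row of L sums to 0, the all-ones vector is in the kernel and 0 is an eigenvalue. The single zero eigenvalue shows the graph is connected. The eigenvalues sum to 20, which equals trace(L) = 2|E|. The largest eigenvalue, 4, is at most the vertex count 10.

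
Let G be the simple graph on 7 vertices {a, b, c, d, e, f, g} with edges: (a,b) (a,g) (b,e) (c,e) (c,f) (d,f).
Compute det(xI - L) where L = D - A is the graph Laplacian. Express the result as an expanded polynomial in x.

x^7 - 12x^6 + 55x^5 - 120x^4 + 126x^3 - 56x^2 + 7x

Reading degrees in the order [a, b, c, d, e, f, g] gives [2, 2, 2, 1, 2, 2, 1]; set D = diag(2, 2, 2, 1, 2, 2, 1) and form L = D - A. L has integer entries, so p(x) = det(xI - L) has integer coefficients. Expanding the determinant yields x^7 - 12x^6 + 55x^5 - 120x^4 + 126x^3 - 56x^2 + 7x. Since p(0) = det(-L) = 0, x divides p(x). The largest eigenvalue, 3.8019, is at most the vertex count 7.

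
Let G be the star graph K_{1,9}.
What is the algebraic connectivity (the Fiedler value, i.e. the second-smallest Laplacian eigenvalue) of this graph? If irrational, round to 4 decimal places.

The graph has 10 vertices and degree multiset [9, 1, 1, 1, 1, 1, 1, 1, 1, 1]; D is the diagonal matrix of degrees and L = D - A. The smallest Laplacian eigenvalue is always 0. The next one, lambda_2 = 1, measures how hard the graph is to disconnect: larger values mean better connectivity. The largest eigenvalue, 10, is at most the vertex count 10.

1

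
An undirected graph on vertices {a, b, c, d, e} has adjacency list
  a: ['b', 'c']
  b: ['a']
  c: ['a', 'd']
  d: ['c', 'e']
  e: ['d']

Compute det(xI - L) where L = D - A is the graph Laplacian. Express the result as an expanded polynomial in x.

Each diagonal entry of L is the vertex degree and each off-diagonal entry is -1 where an edge is present, 0 otherwise; in the order [a, b, c, d, e] the diagonal is [2, 1, 2, 2, 1]. L has integer entries, so p(x) = det(xI - L) has integer coefficients. Expanding the determinant yields x^5 - 8x^4 + 21x^3 - 20x^2 + 5x. The coefficient of x^4 equals -trace(L) = -8, matching the sum of degrees.

x^5 - 8x^4 + 21x^3 - 20x^2 + 5x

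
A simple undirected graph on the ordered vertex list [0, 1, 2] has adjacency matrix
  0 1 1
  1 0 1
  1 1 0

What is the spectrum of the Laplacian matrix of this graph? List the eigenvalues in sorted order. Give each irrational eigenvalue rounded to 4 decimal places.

[0, 3, 3]

Each diagonal entry of L is the vertex degree and each off-diagonal entry is -1 where an edge is present, 0 otherwise; in the order [0, 1, 2] the diagonal is [2, 2, 2]. Since every row of L sums to 0, the all-ones vector is in the kernel and 0 is an eigenvalue. The single zero eigenvalue shows the graph is connected. By the matrix-tree theorem the graph has (1/3) * product of the nonzero eigenvalues = 3 spanning trees. The largest eigenvalue, 3, is at most the vertex count 3.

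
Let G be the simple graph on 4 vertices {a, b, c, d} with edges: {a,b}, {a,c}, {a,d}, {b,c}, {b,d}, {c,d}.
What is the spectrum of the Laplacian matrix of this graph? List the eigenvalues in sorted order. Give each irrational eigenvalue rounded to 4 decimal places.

With the vertex order [a, b, c, d], the degrees are [3, 3, 3, 3], giving D = diag(3, 3, 3, 3) and L = D - A. L is symmetric positive semidefinite, so every eigenvalue is real and nonnegative. By the matrix-tree theorem the graph has (1/4) * product of the nonzero eigenvalues = 16 spanning trees. There is one zero in the spectrum, matching the 1 component.

[0, 4, 4, 4]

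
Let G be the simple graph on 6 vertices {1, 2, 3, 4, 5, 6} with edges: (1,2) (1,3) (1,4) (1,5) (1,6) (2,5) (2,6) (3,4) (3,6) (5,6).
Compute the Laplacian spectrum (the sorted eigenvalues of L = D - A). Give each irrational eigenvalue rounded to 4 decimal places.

Reading degrees in the order [1, 2, 3, 4, 5, 6] gives [5, 3, 3, 2, 3, 4]; set D = diag(5, 3, 3, 2, 3, 4) and form L = D - A. Since every row of L sums to 0, the all-ones vector is in the kernel and 0 is an eigenvalue. By the matrix-tree theorem the graph has (1/6) * product of the nonzero eigenvalues = 104 spanning trees.

[0, 1.5188, 3.3111, 4, 5.1701, 6]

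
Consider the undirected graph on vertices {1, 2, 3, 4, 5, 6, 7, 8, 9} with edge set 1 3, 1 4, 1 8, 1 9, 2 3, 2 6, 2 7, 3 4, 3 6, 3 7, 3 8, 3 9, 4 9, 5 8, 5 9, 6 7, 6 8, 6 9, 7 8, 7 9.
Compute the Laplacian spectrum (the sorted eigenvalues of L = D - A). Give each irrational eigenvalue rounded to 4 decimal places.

Reading degrees in the order [1, 2, 3, 4, 5, 6, 7, 8, 9] gives [4, 3, 7, 3, 2, 5, 5, 5, 6]; set D = diag(4, 3, 7, 3, 2, 5, 5, 5, 6) and form L = D - A. The multiplicity of 0 as a Laplacian eigenvalue equals the number of connected components. By the matrix-tree theorem the graph has (1/9) * product of the nonzero eigenvalues = 16716 spanning trees.

[0, 1.8081, 2.1629, 3.8585, 4.6838, 5.6995, 6, 7.6444, 8.1428]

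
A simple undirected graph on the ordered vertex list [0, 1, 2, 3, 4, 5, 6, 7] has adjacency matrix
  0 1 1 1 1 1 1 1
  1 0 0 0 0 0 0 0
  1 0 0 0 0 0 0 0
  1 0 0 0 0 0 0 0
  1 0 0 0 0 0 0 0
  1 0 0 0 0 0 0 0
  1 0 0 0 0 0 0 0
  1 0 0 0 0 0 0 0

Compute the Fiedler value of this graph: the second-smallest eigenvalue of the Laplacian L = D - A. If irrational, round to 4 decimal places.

1

With the vertex order [0, 1, 2, 3, 4, 5, 6, 7], the degrees are [7, 1, 1, 1, 1, 1, 1, 1], giving D = diag(7, 1, 1, 1, 1, 1, 1, 1) and L = D - A. The sorted Laplacian eigenvalues are [0, 1, 1, 1, 1, 1, 1, 8]; the algebraic connectivity is the second entry, 1.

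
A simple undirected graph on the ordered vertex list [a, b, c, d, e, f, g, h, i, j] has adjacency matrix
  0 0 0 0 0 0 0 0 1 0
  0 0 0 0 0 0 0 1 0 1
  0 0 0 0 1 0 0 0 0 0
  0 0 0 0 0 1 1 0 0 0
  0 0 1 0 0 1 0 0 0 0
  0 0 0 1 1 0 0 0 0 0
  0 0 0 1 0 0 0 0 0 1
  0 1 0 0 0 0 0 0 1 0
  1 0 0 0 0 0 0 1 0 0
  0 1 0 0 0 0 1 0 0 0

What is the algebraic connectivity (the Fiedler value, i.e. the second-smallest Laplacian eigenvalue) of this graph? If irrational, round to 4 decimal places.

Reading degrees in the order [a, b, c, d, e, f, g, h, i, j] gives [1, 2, 1, 2, 2, 2, 2, 2, 2, 2]; set D = diag(1, 2, 1, 2, 2, 2, 2, 2, 2, 2) and form L = D - A. Computing the eigenvalues of L and sorting gives [0, 0.0979, 0.3820, 0.8244, 1.3820, 2, 2.6180, 3.1756, 3.6180, 3.9021]. The Fiedler value lambda_2 = 0.0979 is strictly positive, so the graph is connected. There is one zero in the spectrum, matching the 1 component.

0.0979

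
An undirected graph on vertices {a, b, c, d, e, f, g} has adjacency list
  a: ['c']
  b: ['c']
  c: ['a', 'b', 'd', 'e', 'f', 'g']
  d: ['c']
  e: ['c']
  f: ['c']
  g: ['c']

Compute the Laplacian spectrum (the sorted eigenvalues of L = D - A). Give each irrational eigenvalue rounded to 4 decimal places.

[0, 1, 1, 1, 1, 1, 7]

With the vertex order [a, b, c, d, e, f, g], the degrees are [1, 1, 6, 1, 1, 1, 1], giving D = diag(1, 1, 6, 1, 1, 1, 1) and L = D - A. Since every row of L sums to 0, the all-ones vector is in the kernel and 0 is an eigenvalue. The single zero eigenvalue shows the graph is connected. There is one zero in the spectrum, matching the 1 component. The eigenvalues sum to 12, which equals trace(L) = 2|E|.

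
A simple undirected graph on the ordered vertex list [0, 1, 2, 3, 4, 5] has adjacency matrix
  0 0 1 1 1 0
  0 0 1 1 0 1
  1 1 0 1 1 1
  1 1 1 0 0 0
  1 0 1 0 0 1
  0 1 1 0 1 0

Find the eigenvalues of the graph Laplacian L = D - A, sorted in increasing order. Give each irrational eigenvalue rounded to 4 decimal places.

[0, 2.3820, 2.3820, 4.6180, 4.6180, 6]

Each diagonal entry of L is the vertex degree and each off-diagonal entry is -1 where an edge is present, 0 otherwise; in the order [0, 1, 2, 3, 4, 5] the diagonal is [3, 3, 5, 3, 3, 3]. Since every row of L sums to 0, the all-ones vector is in the kernel and 0 is an eigenvalue. By the matrix-tree theorem the graph has (1/6) * product of the nonzero eigenvalues = 121 spanning trees.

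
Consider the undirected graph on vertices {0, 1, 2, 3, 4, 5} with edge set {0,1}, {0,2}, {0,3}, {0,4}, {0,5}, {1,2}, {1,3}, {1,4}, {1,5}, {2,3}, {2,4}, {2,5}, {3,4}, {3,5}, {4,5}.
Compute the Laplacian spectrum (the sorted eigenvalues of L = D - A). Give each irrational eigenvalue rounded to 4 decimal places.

[0, 6, 6, 6, 6, 6]

Reading degrees in the order [0, 1, 2, 3, 4, 5] gives [5, 5, 5, 5, 5, 5]; set D = diag(5, 5, 5, 5, 5, 5) and form L = D - A. Since every row of L sums to 0, the all-ones vector is in the kernel and 0 is an eigenvalue. The single zero eigenvalue shows the graph is connected. By the matrix-tree theorem the graph has (1/6) * product of the nonzero eigenvalues = 1296 spanning trees.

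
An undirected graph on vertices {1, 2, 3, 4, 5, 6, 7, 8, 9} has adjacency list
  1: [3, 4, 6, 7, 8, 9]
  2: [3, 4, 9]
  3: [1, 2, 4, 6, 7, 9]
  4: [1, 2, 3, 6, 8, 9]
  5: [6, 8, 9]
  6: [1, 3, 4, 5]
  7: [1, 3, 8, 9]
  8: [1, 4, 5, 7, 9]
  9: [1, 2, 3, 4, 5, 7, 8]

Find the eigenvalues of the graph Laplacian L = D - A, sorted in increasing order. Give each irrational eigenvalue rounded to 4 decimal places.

[0, 2.4567, 3.1088, 3.7255, 5.1696, 6.5001, 7.2459, 7.5604, 8.2330]

With the vertex order [1, 2, 3, 4, 5, 6, 7, 8, 9], the degrees are [6, 3, 6, 6, 3, 4, 4, 5, 7], giving D = diag(6, 3, 6, 6, 3, 4, 4, 5, 7) and L = D - A. L is symmetric positive semidefinite, so every eigenvalue is real and nonnegative. There is one zero in the spectrum, matching the 1 component.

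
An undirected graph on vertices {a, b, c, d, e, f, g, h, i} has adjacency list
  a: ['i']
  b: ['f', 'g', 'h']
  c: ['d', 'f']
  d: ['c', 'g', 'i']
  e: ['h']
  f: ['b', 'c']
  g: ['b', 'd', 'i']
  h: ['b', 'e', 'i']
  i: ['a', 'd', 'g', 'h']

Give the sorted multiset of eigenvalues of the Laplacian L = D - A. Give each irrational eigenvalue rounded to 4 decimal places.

[0, 0.6149, 0.7133, 1.6203, 1.8552, 3.2034, 3.8502, 4.5595, 5.5831]

Each diagonal entry of L is the vertex degree and each off-diagonal entry is -1 where an edge is present, 0 otherwise; in the order [a, b, c, d, e, f, g, h, i] the diagonal is [1, 3, 2, 3, 1, 2, 3, 3, 4]. The multiplicity of 0 as a Laplacian eigenvalue equals the number of connected components. The largest eigenvalue, 5.5831, is at most the vertex count 9. The eigenvalues sum to 22, which equals trace(L) = 2|E|.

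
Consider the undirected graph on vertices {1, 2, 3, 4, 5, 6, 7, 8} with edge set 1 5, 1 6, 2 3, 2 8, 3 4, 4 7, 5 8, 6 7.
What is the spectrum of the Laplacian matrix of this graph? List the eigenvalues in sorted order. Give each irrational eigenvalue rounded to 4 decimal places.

Each diagonal entry of L is the vertex degree and each off-diagonal entry is -1 where an edge is present, 0 otherwise; in the order [1, 2, 3, 4, 5, 6, 7, 8] the diagonal is [2, 2, 2, 2, 2, 2, 2, 2]. L is symmetric positive semidefinite, so every eigenvalue is real and nonnegative. The single zero eigenvalue shows the graph is connected.

[0, 0.5858, 0.5858, 2, 2, 3.4142, 3.4142, 4]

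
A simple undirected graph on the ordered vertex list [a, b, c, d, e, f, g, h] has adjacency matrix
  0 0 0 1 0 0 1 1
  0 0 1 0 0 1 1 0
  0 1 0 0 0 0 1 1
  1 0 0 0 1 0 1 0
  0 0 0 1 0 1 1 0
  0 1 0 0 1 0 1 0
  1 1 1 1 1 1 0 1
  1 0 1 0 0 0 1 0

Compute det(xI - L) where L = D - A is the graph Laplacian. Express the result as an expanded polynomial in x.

Each diagonal entry of L is the vertex degree and each off-diagonal entry is -1 where an edge is present, 0 otherwise; in the order [a, b, c, d, e, f, g, h] the diagonal is [3, 3, 3, 3, 3, 3, 7, 3]. Computing det(xI - L) by cofactor expansion (or equivalently via sum-over-permutations) gives x^8 - 28x^7 + 322x^6 - 1974x^5 + 6965x^4 - 14126x^3 + 15225x^2 - 6728x. The constant term is 0 because L is singular (the all-ones vector lies in its kernel). The largest eigenvalue, 8, is at most the vertex count 8.

x^8 - 28x^7 + 322x^6 - 1974x^5 + 6965x^4 - 14126x^3 + 15225x^2 - 6728x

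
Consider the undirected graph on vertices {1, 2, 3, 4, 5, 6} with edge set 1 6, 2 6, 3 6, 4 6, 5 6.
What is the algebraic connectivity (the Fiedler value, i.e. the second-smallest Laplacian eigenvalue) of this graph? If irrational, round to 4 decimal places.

1

Reading degrees in the order [1, 2, 3, 4, 5, 6] gives [1, 1, 1, 1, 1, 5]; set D = diag(1, 1, 1, 1, 1, 5) and form L = D - A. The sorted Laplacian eigenvalues are [0, 1, 1, 1, 1, 6]; the algebraic connectivity is the second entry, 1. There is one zero in the spectrum, matching the 1 component.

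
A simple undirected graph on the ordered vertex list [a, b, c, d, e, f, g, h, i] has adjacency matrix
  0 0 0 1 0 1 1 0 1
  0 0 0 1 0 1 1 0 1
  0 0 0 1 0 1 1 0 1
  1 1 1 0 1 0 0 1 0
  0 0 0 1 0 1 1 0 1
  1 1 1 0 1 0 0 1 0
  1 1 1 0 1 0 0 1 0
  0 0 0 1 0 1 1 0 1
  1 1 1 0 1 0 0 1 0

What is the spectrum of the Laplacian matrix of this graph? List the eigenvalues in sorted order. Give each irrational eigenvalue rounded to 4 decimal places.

With the vertex order [a, b, c, d, e, f, g, h, i], the degrees are [4, 4, 4, 5, 4, 5, 5, 4, 5], giving D = diag(4, 4, 4, 5, 4, 5, 5, 4, 5) and L = D - A. The multiplicity of 0 as a Laplacian eigenvalue equals the number of connected components. The single zero eigenvalue shows the graph is connected. By the matrix-tree theorem the graph has (1/9) * product of the nonzero eigenvalues = 32000 spanning trees. There is one zero in the spectrum, matching the 1 component.

[0, 4, 4, 4, 4, 5, 5, 5, 9]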